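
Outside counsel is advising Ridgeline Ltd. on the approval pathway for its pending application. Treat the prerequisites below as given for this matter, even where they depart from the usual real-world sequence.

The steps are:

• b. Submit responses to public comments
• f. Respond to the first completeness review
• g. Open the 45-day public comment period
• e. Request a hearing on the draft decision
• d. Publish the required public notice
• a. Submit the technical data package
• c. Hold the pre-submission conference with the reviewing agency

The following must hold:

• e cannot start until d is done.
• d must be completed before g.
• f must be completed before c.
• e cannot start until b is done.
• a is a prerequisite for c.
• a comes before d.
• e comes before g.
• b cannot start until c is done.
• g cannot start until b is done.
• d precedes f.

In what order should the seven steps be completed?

a → d → f → c → b → e → g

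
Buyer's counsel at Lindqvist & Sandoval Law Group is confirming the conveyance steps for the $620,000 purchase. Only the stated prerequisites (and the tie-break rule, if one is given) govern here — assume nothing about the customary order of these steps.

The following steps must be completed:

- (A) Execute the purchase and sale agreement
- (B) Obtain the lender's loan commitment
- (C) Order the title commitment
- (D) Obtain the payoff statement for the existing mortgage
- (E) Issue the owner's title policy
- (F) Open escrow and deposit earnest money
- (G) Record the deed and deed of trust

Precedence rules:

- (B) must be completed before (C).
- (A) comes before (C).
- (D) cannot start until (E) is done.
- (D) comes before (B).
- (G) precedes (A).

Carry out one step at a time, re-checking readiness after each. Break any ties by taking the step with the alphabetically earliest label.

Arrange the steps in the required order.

(E), (F) and (G) have no prerequisites; (E) has the earlier label, so (E) is first.
(D) now also ready, so the ready set is {(D), (F), (G)}; (D) has the earlier label → (D).
(B) now also ready, so the ready set is {(B), (F), (G)}; (B) has the earlier label → (B).
(F) and (G) are both available; (F) has the earlier label → (F).
(G) is the only step now ready → (G).
(A) needed (G), now all done → (A).
Next only (C) has its prerequisites met → (C).

(E) (D) (B) (F) (G) (A) (C)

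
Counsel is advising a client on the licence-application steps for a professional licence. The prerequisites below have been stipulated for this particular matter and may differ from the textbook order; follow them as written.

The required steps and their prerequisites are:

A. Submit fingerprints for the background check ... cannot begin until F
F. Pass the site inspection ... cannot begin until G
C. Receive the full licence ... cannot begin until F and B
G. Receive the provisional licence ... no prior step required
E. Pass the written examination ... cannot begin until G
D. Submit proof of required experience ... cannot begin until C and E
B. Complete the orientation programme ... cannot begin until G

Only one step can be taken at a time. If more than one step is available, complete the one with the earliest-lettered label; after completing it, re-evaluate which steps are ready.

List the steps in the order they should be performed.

G → B → E → F → A → C → D

Only G has no prerequisites, so it is first.
Ready: B, E and F. B has the earlier label → B.
Ready: E and F. E has the earlier label → E.
Next only F has its prerequisites met → F.
Now A and C have their prerequisites met. A has the earlier label, so A next.
Next only C has its prerequisites met → C.
Next only D has its prerequisites met → D.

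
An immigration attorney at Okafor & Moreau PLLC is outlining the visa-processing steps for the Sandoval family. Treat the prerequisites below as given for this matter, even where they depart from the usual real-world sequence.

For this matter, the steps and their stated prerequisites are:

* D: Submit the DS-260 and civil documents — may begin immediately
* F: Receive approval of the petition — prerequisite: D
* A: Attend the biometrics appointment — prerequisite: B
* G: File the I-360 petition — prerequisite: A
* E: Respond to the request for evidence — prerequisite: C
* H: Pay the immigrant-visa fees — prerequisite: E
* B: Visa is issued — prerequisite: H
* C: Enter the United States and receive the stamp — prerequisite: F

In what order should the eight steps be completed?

D F C E H B A G

Only D has no prerequisites, so it is first.
Next only F has its prerequisites met → F.
Next only C has its prerequisites met → C.
E needed C, now all done → E.
That leaves H as the only ready step → H.
That leaves B as the only ready step → B.
That leaves A as the only ready step → A.
G needed A, now all done → G.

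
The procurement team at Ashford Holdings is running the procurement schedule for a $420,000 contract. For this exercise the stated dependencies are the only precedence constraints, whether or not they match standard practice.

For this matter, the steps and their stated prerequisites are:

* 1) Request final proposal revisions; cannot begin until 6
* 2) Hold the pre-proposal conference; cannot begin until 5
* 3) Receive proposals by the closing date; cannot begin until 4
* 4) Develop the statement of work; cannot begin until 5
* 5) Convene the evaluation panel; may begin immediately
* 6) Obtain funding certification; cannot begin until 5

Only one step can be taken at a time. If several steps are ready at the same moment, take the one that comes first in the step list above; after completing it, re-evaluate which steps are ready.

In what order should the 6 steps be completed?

5, 2, 4, 3, 6, 1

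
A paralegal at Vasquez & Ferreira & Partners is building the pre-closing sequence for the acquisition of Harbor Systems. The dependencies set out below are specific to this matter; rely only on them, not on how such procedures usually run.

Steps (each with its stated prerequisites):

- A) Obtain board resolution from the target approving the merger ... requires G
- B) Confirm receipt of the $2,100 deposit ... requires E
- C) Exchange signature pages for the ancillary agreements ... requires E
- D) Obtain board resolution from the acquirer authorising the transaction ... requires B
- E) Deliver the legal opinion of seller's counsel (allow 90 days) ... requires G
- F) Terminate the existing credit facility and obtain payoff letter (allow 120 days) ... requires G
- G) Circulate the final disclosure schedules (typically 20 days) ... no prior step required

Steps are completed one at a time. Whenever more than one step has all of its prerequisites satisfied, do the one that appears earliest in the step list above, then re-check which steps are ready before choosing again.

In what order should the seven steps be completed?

G, A, E, B, C, D, F

G is the only step with nothing outstanding, so it goes first.
A, E and F are all available; A is listed earlier → A.
Now E and F have their prerequisites met. E is listed earlier, so E next.
Ready: B, C and F. B is listed earlier → B.
Ready: C, D and F. C is listed earlier → C.
Now D and F have their prerequisites met. D is listed earlier, so D next.
That leaves F as the only ready step → F.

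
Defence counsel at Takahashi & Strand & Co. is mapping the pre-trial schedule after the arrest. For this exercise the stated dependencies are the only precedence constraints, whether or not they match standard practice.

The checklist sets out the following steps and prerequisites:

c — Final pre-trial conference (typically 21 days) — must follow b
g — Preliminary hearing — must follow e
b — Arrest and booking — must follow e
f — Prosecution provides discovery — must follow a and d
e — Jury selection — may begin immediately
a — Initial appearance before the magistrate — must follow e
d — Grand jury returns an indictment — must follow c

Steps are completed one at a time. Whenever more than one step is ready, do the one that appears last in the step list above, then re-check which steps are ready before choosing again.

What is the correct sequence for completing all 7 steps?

e, a, b, g, c, d, f

e has no prerequisites → e first.
a, b and g are all available; a is listed later → a.
Now b and g have their prerequisites met. b is listed later, so b next.
c now also ready, so the ready set is {g, c}; g is listed later → g.
c needed b, now all done → c.
That leaves d as the only ready step → d.
Next only f has its prerequisites met → f.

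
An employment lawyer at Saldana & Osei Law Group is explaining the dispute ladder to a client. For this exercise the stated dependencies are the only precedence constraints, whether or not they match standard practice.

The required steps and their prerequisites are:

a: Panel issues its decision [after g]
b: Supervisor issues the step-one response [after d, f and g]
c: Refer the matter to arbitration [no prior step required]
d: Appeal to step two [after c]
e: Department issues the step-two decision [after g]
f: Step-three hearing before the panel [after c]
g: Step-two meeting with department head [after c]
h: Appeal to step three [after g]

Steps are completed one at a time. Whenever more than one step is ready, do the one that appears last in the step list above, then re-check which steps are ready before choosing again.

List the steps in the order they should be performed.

c, g, h, f, e, d, b, a

Only c has no prerequisites, so it is first.
Now g, f and d have their prerequisites met. g is listed later, so g next.
h, e and a now also ready, so the ready set is {h, f, e, d, a}; h is listed later → h.
Ready: f, e, d and a. f is listed later → f.
e, d and a are all available; e is listed later → e.
Now d and a have their prerequisites met. d is listed later, so d next.
b now also ready, so the ready set is {b, a}; b is listed later → b.
a needed g, now all done → a.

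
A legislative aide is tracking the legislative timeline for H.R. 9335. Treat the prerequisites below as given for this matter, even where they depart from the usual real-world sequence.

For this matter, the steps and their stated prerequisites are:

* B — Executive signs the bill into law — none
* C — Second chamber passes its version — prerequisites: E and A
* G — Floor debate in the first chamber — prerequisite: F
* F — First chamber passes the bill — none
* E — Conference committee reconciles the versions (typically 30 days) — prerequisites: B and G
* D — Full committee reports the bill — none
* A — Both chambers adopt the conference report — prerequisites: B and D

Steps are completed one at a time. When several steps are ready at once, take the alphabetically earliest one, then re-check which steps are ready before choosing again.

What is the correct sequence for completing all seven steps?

B, D and F have no prerequisites; B has the earlier label, so B is first.
D and F are both available; D has the earlier label → D.
Ready: A and F. A has the earlier label → A.
Next only F has its prerequisites met → F.
G is the only step now ready → G.
E is the only step now ready → E.
C needed A and E, now all done → C.

B, D, A, F, G, E, C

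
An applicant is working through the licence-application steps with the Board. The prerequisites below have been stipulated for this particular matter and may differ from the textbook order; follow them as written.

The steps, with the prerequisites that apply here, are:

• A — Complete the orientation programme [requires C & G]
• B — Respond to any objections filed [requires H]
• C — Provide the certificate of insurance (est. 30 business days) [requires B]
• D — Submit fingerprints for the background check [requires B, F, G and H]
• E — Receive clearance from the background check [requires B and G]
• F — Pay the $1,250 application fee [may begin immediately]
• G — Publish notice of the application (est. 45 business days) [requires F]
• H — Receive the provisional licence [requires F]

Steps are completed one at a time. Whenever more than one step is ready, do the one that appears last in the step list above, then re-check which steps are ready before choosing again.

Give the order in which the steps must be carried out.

F → H → G → B → E → D → C → A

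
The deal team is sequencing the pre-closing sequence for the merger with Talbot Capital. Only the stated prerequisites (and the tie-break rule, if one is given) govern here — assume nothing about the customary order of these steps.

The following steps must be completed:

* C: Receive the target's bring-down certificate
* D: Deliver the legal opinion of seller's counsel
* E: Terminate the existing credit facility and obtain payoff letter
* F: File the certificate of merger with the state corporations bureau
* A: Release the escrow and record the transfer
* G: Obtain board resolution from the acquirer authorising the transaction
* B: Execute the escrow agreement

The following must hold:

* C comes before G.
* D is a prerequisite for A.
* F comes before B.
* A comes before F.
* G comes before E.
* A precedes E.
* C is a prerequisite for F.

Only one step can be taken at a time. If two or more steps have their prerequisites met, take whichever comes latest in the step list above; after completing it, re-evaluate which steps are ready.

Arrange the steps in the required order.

D, A, C, G, F, B, E

D and C have no prerequisites; D is listed later, so D is first.
A now also ready, so the ready set is {A, C}; A is listed later → A.
Next only C has its prerequisites met → C.
Now G and F have their prerequisites met. G is listed later, so G next.
E now also ready, so the ready set is {F, E}; F is listed later → F.
Now B and E have their prerequisites met. B is listed later, so B next.
Next only E has its prerequisites met → E.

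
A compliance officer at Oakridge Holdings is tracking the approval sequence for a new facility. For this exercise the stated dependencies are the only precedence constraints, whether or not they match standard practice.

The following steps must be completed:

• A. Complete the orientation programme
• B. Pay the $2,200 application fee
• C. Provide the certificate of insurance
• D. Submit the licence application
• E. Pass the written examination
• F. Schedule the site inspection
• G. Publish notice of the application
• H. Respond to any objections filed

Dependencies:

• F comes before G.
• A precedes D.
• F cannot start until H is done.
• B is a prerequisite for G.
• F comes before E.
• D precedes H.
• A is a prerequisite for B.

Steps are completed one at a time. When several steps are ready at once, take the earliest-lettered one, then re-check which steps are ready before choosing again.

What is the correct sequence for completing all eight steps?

A and C have no prerequisites; A has the earlier label, so A is first.
B and D now also ready, so the ready set is {B, C, D}; B has the earlier label → B.
Now C and D have their prerequisites met. C has the earlier label, so C next.
Next only D has its prerequisites met → D.
H needed D, now all done → H.
F needed H, now all done → F.
Now E and G have their prerequisites met. E has the earlier label, so E next.
Next only G has its prerequisites met → G.

A → B → C → D → H → F → E → G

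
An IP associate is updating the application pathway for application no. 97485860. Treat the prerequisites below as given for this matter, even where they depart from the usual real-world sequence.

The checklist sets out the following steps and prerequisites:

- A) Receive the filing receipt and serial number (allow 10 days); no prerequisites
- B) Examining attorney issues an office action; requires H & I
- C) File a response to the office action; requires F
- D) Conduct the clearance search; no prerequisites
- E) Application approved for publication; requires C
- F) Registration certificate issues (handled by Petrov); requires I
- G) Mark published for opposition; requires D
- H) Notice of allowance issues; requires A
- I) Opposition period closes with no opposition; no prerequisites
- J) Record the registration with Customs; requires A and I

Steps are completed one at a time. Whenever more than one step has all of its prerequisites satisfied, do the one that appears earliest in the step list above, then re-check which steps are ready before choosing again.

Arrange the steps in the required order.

Nothing is required for A, D and I. A is listed earlier → A first.
Ready: D, H and I. D is listed earlier → D.
G now also ready, so the ready set is {G, H, I}; G is listed earlier → G.
Now H and I have their prerequisites met. H is listed earlier, so H next.
That leaves I as the only ready step → I.
Now B, F and J have their prerequisites met. B is listed earlier, so B next.
Now F and J have their prerequisites met. F is listed earlier, so F next.
C and J are both available; C is listed earlier → C.
Ready: E and J. E is listed earlier → E.
J is the only step now ready → J.

A → D → G → H → I → B → F → C → E → J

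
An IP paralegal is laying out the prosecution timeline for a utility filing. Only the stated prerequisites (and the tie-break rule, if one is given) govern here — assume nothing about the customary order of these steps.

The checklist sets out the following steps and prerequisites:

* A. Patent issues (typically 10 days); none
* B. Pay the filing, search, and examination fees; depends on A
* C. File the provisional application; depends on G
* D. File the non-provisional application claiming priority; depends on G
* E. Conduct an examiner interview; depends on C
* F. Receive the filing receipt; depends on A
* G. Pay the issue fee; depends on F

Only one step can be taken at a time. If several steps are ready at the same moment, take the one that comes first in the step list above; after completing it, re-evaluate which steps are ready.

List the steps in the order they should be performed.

A, B, F, G, C, D, E

A has no prerequisites → A first.
Now B and F have their prerequisites met. B is listed earlier, so B next.
That leaves F as the only ready step → F.
Next only G has its prerequisites met → G.
Now C and D have their prerequisites met. C is listed earlier, so C next.
E now also ready, so the ready set is {D, E}; D is listed earlier → D.
Next only E has its prerequisites met → E.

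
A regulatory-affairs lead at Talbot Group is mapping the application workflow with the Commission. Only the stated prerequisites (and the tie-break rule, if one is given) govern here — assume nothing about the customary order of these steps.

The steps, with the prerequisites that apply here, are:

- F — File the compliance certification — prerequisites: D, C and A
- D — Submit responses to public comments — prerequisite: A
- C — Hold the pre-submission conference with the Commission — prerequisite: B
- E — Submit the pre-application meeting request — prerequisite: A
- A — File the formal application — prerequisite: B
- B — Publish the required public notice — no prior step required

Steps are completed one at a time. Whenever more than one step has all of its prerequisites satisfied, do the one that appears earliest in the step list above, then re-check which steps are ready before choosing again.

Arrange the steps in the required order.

Only B has no prerequisites, so it is first.
Ready: C and A. C is listed earlier → C.
A needed B, now all done → A.
Ready: D and E. D is listed earlier → D.
F now also ready, so the ready set is {F, E}; F is listed earlier → F.
E needed A, now all done → E.

B, C, A, D, F, E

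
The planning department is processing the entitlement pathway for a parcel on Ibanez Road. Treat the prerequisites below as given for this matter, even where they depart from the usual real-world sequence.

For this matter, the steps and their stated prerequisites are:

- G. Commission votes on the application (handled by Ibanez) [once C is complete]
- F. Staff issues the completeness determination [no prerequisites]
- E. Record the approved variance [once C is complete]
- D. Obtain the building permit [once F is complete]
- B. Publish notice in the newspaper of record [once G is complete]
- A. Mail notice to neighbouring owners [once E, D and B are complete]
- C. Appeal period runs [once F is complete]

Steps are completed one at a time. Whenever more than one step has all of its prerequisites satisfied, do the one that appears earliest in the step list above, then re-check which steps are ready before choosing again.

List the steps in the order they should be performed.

F → D → C → G → E → B → A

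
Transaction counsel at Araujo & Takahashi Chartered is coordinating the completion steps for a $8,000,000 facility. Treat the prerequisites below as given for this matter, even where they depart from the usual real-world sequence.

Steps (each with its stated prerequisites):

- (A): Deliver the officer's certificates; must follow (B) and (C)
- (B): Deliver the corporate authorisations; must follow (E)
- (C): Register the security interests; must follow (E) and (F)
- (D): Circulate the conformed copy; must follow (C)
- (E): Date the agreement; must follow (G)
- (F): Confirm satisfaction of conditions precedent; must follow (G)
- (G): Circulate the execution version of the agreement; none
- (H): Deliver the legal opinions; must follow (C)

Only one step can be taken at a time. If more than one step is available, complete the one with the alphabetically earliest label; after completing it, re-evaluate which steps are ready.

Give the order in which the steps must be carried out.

(G) (E) (B) (F) (C) (A) (D) (H)

(G) has no prerequisites → (G) first.
(E) and (F) are both available; (E) has the earlier label → (E).
Ready: (B) and (F). (B) has the earlier label → (B).
(F) needed (G), now all done → (F).
(C) needed (E) and (F), now all done → (C).
Now (A), (D) and (H) have their prerequisites met. (A) has the earlier label, so (A) next.
Now (D) and (H) have their prerequisites met. (D) has the earlier label, so (D) next.
That leaves (H) as the only ready step → (H).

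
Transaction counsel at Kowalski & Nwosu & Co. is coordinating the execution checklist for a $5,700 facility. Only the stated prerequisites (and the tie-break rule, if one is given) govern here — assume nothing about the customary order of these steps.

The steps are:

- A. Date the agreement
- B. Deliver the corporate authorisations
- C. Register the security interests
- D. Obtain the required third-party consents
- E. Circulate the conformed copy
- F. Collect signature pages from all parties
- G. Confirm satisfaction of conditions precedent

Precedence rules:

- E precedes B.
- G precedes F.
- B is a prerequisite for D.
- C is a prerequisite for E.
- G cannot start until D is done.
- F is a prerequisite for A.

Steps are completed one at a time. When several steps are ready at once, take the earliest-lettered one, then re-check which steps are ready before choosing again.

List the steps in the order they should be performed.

Only C has no prerequisites, so it is first.
E needed C, now all done → E.
B needed E, now all done → B.
D is the only step now ready → D.
Next only G has its prerequisites met → G.
Next only F has its prerequisites met → F.
A needed F, now all done → A.

C, E, B, D, G, F, A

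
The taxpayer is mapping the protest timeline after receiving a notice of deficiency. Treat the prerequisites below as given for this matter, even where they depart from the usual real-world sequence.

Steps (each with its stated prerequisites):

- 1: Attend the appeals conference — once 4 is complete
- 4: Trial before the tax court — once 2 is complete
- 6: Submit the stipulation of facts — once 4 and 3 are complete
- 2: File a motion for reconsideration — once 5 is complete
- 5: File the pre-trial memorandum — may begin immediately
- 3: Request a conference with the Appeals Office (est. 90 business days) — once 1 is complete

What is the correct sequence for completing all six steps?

5 → 2 → 4 → 1 → 3 → 6

Only 5 has no prerequisites, so it is first.
2 needed 5, now all done → 2.
Next only 4 has its prerequisites met → 4.
1 needed 4, now all done → 1.
3 needed 1, now all done → 3.
6 needed 4 and 3, now all done → 6.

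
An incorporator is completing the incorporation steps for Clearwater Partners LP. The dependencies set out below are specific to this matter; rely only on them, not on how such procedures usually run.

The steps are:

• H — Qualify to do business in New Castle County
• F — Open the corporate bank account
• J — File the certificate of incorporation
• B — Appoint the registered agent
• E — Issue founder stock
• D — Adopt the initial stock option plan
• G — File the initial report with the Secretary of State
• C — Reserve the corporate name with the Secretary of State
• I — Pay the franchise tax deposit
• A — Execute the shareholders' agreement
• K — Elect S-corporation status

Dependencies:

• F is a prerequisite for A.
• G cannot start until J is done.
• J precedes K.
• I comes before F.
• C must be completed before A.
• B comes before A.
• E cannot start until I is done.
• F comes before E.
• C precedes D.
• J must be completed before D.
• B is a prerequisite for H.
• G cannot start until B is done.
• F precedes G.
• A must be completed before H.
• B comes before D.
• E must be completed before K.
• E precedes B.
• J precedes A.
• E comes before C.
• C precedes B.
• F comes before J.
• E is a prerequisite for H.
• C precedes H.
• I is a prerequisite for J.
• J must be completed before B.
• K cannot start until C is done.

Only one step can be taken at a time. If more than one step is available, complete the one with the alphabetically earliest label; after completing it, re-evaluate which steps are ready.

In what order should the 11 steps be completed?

I → F → E → C → J → B → A → D → G → H → K

I is the only step with nothing outstanding, so it goes first.
F needed I, now all done → F.
E and J are both available; E has the earlier label → E.
Ready: C and J. C has the earlier label → C.
J is the only step now ready → J.
B and K are both available; B has the earlier label → B.
Ready: A, D, G and K. A has the earlier label → A.
Now D, G, H and K have their prerequisites met. D has the earlier label, so D next.
Ready: G, H and K. G has the earlier label → G.
H and K are both available; H has the earlier label → H.
That leaves K as the only ready step → K.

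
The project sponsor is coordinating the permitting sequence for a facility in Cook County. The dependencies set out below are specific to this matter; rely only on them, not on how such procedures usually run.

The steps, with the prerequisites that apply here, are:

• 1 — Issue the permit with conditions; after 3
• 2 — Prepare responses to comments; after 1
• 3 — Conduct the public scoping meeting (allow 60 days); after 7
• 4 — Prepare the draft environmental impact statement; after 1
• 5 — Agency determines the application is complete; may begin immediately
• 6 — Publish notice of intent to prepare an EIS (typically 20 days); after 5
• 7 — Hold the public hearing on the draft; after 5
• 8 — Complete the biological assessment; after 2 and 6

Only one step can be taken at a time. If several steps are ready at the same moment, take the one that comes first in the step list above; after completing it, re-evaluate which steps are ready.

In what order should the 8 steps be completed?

5, 6, 7, 3, 1, 2, 4, 8

5 has no prerequisites → 5 first.
Now 6 and 7 have their prerequisites met. 6 is listed earlier, so 6 next.
Next only 7 has its prerequisites met → 7.
3 is the only step now ready → 3.
1 is the only step now ready → 1.
Now 2 and 4 have their prerequisites met. 2 is listed earlier, so 2 next.
4 and 8 are both available; 4 is listed earlier → 4.
That leaves 8 as the only ready step → 8.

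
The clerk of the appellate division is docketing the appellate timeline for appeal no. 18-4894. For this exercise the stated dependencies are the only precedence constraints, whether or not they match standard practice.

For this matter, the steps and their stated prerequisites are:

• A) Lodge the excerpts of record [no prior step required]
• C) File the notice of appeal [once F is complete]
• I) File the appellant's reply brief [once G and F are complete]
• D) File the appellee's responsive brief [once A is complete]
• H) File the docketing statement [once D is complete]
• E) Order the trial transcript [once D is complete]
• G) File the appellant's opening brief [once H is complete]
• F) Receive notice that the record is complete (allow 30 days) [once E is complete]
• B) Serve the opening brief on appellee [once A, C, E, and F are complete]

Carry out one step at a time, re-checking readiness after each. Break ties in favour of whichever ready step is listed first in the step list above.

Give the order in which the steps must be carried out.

A has no prerequisites → A first.
D is the only step now ready → D.
Now H and E have their prerequisites met. H is listed earlier, so H next.
E and G are both available; E is listed earlier → E.
F now also ready, so the ready set is {G, F}; G is listed earlier → G.
F needed E, now all done → F.
C and I are both available; C is listed earlier → C.
I and B are both available; I is listed earlier → I.
Next only B has its prerequisites met → B.

A → D → H → E → G → F → C → I → B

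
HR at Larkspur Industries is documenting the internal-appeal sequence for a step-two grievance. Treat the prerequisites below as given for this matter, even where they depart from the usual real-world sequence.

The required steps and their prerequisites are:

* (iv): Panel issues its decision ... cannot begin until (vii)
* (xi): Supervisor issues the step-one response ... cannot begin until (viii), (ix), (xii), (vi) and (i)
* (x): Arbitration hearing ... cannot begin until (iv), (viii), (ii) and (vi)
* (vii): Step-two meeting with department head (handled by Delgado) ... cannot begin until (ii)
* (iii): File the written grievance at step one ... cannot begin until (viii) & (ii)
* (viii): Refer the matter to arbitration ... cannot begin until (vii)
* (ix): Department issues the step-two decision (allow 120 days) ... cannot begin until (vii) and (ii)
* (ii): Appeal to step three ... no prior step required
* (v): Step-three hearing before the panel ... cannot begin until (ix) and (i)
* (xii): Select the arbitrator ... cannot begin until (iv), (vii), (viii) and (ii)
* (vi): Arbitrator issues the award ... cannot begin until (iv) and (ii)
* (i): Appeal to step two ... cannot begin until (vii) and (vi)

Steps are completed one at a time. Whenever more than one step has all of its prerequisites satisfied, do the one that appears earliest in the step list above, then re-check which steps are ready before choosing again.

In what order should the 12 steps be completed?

(ii) is the only step with nothing outstanding, so it goes first.
(vii) needed (ii), now all done → (vii).
(iv), (viii) and (ix) are all available; (iv) is listed earlier → (iv).
Now (viii), (ix) and (vi) have their prerequisites met. (viii) is listed earlier, so (viii) next.
(iii) and (xii) now also ready, so the ready set is {(iii), (ix), (xii), (vi)}; (iii) is listed earlier → (iii).
Now (ix), (xii) and (vi) have their prerequisites met. (ix) is listed earlier, so (ix) next.
Ready: (xii) and (vi). (xii) is listed earlier → (xii).
(vi) is the only step now ready → (vi).
Now (x) and (i) have their prerequisites met. (x) is listed earlier, so (x) next.
Next only (i) has its prerequisites met → (i).
(xi) and (v) are both available; (xi) is listed earlier → (xi).
That leaves (v) as the only ready step → (v).

(ii), (vii), (iv), (viii), (iii), (ix), (xii), (vi), (x), (i), (xi), (v)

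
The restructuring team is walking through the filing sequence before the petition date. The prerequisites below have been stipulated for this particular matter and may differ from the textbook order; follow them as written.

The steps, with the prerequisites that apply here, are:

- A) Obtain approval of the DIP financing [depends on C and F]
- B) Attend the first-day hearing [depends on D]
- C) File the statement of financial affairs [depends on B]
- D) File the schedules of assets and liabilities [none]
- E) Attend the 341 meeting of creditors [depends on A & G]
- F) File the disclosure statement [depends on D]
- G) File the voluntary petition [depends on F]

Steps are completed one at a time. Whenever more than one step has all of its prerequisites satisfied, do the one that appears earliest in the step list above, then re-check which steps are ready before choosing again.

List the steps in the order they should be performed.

D, B, C, F, A, G, E

D is the only step with nothing outstanding, so it goes first.
Ready: B and F. B is listed earlier → B.
C and F are both available; C is listed earlier → C.
F is the only step now ready → F.
Now A and G have their prerequisites met. A is listed earlier, so A next.
That leaves G as the only ready step → G.
E needed A and G, now all done → E.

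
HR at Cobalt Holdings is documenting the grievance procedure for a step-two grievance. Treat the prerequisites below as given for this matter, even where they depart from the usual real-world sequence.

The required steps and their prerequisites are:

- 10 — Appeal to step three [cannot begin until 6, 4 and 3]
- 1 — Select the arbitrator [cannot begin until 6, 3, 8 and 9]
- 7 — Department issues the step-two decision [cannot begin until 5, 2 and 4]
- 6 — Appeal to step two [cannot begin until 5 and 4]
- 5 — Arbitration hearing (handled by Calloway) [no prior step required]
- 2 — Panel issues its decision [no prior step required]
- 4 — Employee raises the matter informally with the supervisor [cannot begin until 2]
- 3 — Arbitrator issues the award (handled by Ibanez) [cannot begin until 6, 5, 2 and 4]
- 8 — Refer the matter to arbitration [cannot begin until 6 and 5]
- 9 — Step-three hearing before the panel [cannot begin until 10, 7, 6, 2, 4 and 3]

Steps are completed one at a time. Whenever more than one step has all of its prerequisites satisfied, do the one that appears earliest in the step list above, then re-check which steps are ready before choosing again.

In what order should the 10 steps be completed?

5 and 2 have no prerequisites; 5 is listed earlier, so 5 is first.
Next only 2 has its prerequisites met → 2.
4 needed 2, now all done → 4.
Ready: 7 and 6. 7 is listed earlier → 7.
6 needed 5 and 4, now all done → 6.
Ready: 3 and 8. 3 is listed earlier → 3.
10 and 8 are both available; 10 is listed earlier → 10.
9 now also ready, so the ready set is {8, 9}; 8 is listed earlier → 8.
That leaves 9 as the only ready step → 9.
1 needed 6, 3, 8 and 9, now all done → 1.

5 → 2 → 4 → 7 → 6 → 3 → 10 → 8 → 9 → 1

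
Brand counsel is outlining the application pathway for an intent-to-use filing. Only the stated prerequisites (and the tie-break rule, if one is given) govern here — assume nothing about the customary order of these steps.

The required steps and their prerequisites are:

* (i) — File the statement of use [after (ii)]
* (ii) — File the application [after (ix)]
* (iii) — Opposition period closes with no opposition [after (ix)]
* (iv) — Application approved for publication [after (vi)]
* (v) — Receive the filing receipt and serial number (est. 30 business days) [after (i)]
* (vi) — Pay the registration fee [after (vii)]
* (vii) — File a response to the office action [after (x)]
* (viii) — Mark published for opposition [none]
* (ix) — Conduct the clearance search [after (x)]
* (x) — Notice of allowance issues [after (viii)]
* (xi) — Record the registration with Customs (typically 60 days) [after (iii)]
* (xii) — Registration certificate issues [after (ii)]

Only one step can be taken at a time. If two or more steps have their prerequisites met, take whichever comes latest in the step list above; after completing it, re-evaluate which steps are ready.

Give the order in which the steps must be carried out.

(viii) → (x) → (ix) → (vii) → (vi) → (iv) → (iii) → (xi) → (ii) → (xii) → (i) → (v)

Only (viii) has no prerequisites, so it is first.
That leaves (x) as the only ready step → (x).
Ready: (ix) and (vii). (ix) is listed later → (ix).
(iii) and (ii) now also ready, so the ready set is {(vii), (iii), (ii)}; (vii) is listed later → (vii).
(vi), (iii) and (ii) are all available; (vi) is listed later → (vi).
(iv) now also ready, so the ready set is {(iv), (iii), (ii)}; (iv) is listed later → (iv).
Ready: (iii) and (ii). (iii) is listed later → (iii).
(xi) now also ready, so the ready set is {(xi), (ii)}; (xi) is listed later → (xi).
That leaves (ii) as the only ready step → (ii).
Now (xii) and (i) have their prerequisites met. (xii) is listed later, so (xii) next.
(i) is the only step now ready → (i).
(v) needed (i), now all done → (v).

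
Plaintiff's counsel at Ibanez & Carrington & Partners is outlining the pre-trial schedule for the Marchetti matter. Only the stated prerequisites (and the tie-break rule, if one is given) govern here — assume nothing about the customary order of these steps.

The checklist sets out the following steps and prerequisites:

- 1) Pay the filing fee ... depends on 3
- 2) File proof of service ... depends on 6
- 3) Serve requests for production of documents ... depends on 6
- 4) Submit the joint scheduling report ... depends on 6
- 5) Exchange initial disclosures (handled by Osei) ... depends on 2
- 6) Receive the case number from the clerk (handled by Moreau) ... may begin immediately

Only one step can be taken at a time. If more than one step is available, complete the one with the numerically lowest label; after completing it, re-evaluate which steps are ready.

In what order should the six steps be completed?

6, 2, 3, 1, 4, 5

6 has no prerequisites → 6 first.
2, 3 and 4 are all available; 2 has the earlier label → 2.
Now 3, 4 and 5 have their prerequisites met. 3 has the earlier label, so 3 next.
1 now also ready, so the ready set is {1, 4, 5}; 1 has the earlier label → 1.
Now 4 and 5 have their prerequisites met. 4 has the earlier label, so 4 next.
5 is the only step now ready → 5.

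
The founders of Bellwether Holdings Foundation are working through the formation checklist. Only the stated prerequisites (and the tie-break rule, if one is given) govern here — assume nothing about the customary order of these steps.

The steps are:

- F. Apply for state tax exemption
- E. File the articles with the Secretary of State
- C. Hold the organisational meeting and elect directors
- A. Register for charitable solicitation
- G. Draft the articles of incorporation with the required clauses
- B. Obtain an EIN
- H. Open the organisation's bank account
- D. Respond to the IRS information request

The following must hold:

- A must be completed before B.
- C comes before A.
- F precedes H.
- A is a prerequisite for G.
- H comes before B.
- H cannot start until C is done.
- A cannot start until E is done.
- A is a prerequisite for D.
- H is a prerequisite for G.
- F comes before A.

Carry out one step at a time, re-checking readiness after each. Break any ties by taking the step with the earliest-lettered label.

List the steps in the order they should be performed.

Nothing is required for C, E and F. C has the earlier label → C first.
Now E and F have their prerequisites met. E has the earlier label, so E next.
That leaves F as the only ready step → F.
Ready: A and H. A has the earlier label → A.
D now also ready, so the ready set is {D, H}; D has the earlier label → D.
Next only H has its prerequisites met → H.
Now B and G have their prerequisites met. B has the earlier label, so B next.
G needed A and H, now all done → G.

C E F A D H B G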